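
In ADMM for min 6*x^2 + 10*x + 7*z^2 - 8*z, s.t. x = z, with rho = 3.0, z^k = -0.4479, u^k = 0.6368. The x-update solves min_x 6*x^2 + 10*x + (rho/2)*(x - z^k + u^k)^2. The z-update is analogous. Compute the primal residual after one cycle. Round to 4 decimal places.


ADMM iteration with rho = 3.0, z^k = -0.4479, u^k = 0.6368
Step 1: x-update.
Minimize 6*x^2 + 10*x + (3.0/2)*(x + 0.4479 + 0.6368)^2
FOC: (2*6 + 3.0)*x = -10 + 3.0*(-0.4479 - 0.6368)
x^{k+1} = -0.8836
Step 2: z-update.
Minimize 7*z^2 - 8*z + (3.0/2)*(-0.8836 - z + 0.6368)^2
FOC: (2*7 + 3.0)*z = 8 + 3.0*(-0.8836 + 0.6368)
z^{k+1} = 0.427
Step 3: u-update.
u^{k+1} = 0.6368 - 0.8836 - 0.427 = -0.6738
Step 4: Primal residual = |-0.8836 - 0.427| = 1.3106


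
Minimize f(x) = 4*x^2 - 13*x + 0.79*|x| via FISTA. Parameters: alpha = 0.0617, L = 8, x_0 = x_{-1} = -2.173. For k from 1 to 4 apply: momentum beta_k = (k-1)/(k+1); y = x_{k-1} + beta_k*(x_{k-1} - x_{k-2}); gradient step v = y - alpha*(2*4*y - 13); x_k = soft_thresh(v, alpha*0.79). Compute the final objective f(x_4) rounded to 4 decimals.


FISTA on f(x) = 4*x^2 - 13*x + 0.79*|x|
L = 8, alpha = 0.0617
Iteration 1: beta = 0.0, y = -2.173 + 0.0*(-2.173 + 2.173) = -2.173
  grad(y) = -30.384, v = y - alpha*grad = -0.2983
  prox(v) = soft_thresh(-0.2983, 0.0487) = -0.2496
Iteration 2: beta = 0.3333, y = -0.2496 + 0.3333*(-0.2496 + 2.173) = 0.3916
  grad(y) = -9.8674, v = y - alpha*grad = 1.0004
  prox(v) = soft_thresh(1.0004, 0.0487) = 0.9517
Iteration 3: beta = 0.5, y = 0.9517 + 0.5*(0.9517 + 0.2496) = 1.5523
  grad(y) = -0.5819, v = y - alpha*grad = 1.5882
  prox(v) = soft_thresh(1.5882, 0.0487) = 1.5394
Iteration 4: beta = 0.6, y = 1.5394 + 0.6*(1.5394 - 0.9517) = 1.8921
  grad(y) = 2.1367, v = y - alpha*grad = 1.7603
  prox(v) = soft_thresh(1.7603, 0.0487) = 1.7115
f(x_4) = 4*1.7115^2 - 13*1.7115 + 0.79*|1.7115| = -9.1805


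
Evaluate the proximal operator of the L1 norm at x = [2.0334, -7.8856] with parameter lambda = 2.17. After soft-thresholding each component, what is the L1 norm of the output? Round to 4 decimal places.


Soft-thresholding with lambda = 2.17:
prox(2.0334) = sign(2.0334)*max(|2.0334| - 2.17, 0) = 0.0
prox(-7.8856) = sign(-7.8856)*max(|-7.8856| - 2.17, 0) = -5.7156
prox(x) = [0.0, -5.7156]
||prox(x)||_1 = 0.0 + 5.7156 = 5.7156


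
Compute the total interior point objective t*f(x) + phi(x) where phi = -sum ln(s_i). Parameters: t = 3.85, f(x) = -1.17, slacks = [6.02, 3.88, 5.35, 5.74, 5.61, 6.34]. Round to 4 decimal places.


Step 1: Compute log-barrier.
ln values: [1.7951, 1.3558, 1.6771, 1.7475, 1.7246, 1.8469]
phi = -(1.7951 + 1.3558 + 1.6771 + 1.7475 + 1.7246 + 1.8469) = -10.1469
Step 2: Compute augmented objective.
t*f(x) = 3.85*-1.17 = -4.5045
Total = -4.5045 - 10.1469 = -14.6514


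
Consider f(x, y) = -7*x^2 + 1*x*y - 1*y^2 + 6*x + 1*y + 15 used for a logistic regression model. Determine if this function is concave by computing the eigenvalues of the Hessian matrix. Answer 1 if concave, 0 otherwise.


The Hessian of f(x,y) = -7*x^2 + 1*x*y - 1*y^2 + 6*x + 1*y + 15 is:
H = [[-14, 1], [1, -2]]
Trace = -14 - 2 = -16
Determinant = -14*-2 - (1)^2 = 27
Discriminant = (-16)^2 - 4*27 = 148.0
Eigenvalues: lambda_1 = -14.0828, lambda_2 = -1.9172
The function is concave.

1


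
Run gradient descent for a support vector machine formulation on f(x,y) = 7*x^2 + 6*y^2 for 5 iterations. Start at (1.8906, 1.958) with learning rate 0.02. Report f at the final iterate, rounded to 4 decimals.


Gradient descent on f(x,y) = 7*x^2 + 6*y^2.
Starting point: (1.8906, 1.958), alpha = 0.02
Step 1: grad_x = 2*7*1.8906 = 26.4684, grad_y = 2*6*1.958 = 23.496
  x_1 = 1.8906 - 0.02*26.4684 = 1.3612
  y_1 = 1.958 - 0.02*23.496 = 1.4881
Step 2: grad_x = 2*7*1.3612 = 19.0572, grad_y = 2*6*1.4881 = 17.857
  x_2 = 1.3612 - 0.02*19.0572 = 0.9801
  y_2 = 1.4881 - 0.02*17.857 = 1.1309
Step 3: grad_x = 2*7*0.9801 = 13.7212, grad_y = 2*6*1.1309 = 13.5713
  x_3 = 0.9801 - 0.02*13.7212 = 0.7057
  y_3 = 1.1309 - 0.02*13.5713 = 0.8595
Step 4: grad_x = 2*7*0.7057 = 9.8793, grad_y = 2*6*0.8595 = 10.3142
  x_4 = 0.7057 - 0.02*9.8793 = 0.5081
  y_4 = 0.8595 - 0.02*10.3142 = 0.6532
Step 5: grad_x = 2*7*0.5081 = 7.1131, grad_y = 2*6*0.6532 = 7.8388
  x_5 = 0.5081 - 0.02*7.1131 = 0.3658
  y_5 = 0.6532 - 0.02*7.8388 = 0.4965
f(0.3658, 0.4965) = 7*0.3658^2 + 6*0.4965^2 = 2.4156


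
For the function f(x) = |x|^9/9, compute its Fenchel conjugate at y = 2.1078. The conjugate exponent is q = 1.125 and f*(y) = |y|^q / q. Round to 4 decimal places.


The conjugate exponent q satisfies 1/p + 1/q = 1.
p = 9, so q = 9/(9 - 1) = 1.125
|y|^q = 2.1078^1.125 = 2.3137
f*(2.1078) = 2.3137 / 1.125 = 2.0566


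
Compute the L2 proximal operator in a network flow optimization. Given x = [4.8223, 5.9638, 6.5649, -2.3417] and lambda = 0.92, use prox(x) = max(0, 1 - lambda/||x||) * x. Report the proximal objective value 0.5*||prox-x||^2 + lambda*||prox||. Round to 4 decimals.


Step 1: Compute ||x||.
||x|| = 10.3635
Step 2: Compute scaling factor.
scale = max(0, 1 - 0.92/10.3635) = 0.9112
Step 3: prox(x) = [4.3942, 5.4344, 5.9821, -2.1338]
||prox(x)|| = 9.4435
Step 4: Proximal objective.
0.5*||prox-x||^2 = 0.4232
lambda*||prox|| = 8.688
Total = 9.1113


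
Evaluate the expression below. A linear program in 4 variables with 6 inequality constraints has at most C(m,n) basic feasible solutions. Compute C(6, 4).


Each vertex corresponds to some choice of n active constraints out of m, so the number of vertices is at most C(m, n) = m! / (n!(m-n)!).
m = 6, n = 4
Numerator: 6 * 5 * 4 * 3
Denominator: 4! = 24
C(6, 4) = 15


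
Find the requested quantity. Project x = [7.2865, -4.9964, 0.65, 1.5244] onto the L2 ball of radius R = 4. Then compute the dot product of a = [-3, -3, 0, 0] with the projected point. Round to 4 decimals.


Step 1: Compute ||x|| (intermediates to 6 decimals).
||x|| = sqrt(7.2865^2 + (-4.9964)^2 + 0.65^2 + 1.5244^2) = 8.989071
Step 2: Project.
Since ||x|| > R, scale = R/||x|| = 4/8.989071 = 0.444985, proj(x) = scale * x
proj(x) = [3.242383, -2.223323, 0.28924, 0.678335]
Step 3: Dot product.
a^T * proj(x) = -3*3.242383 - 3*(-2.223323) + 0*0.28924 + 0*0.678335 = -3.0572


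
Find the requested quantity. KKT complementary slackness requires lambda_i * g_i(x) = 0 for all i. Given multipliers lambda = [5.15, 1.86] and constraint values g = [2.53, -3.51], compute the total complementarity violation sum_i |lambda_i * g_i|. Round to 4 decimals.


KKT complementary slackness check:
lambda_1 * g_1 = 5.15 * 2.53 = 13.0295
lambda_2 * g_2 = 1.86 * -3.51 = -6.5286
Total violation = 13.0295 + 6.5286 = 19.5581


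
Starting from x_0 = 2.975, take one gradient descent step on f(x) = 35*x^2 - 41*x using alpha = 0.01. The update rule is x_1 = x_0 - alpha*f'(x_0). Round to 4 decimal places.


We compute the gradient at x_0 and apply the update.
f'(x) = 70*x - 41
f'(2.975) = 70*2.975 - 41 = 167.25
x_1 = 2.975 - 0.01*167.25 = 1.3025


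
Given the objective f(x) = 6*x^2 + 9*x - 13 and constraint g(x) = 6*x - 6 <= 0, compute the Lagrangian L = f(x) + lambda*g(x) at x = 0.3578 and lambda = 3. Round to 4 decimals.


Step 1: Evaluate f(x).
f(0.3578) = 6*0.3578^2 + 9*0.3578 - 13 = -9.0117
Step 2: Evaluate g(x).
g(0.3578) = 6*0.3578 - 6 = -3.8532
Step 3: Compute Lagrangian.
L = -9.0117 + 3*-3.8532 = -20.5713


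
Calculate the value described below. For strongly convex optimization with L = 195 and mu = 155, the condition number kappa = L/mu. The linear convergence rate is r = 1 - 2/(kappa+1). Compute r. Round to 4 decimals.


Step 1: Compute the condition number.
kappa = L/mu = 195/155 = 1.2581
Step 2: Compute the convergence rate.
r = 1 - 2/(kappa + 1) = 1 - 2*mu/(L + mu) = (L - mu)/(L + mu) = 40/350 = 0.1143


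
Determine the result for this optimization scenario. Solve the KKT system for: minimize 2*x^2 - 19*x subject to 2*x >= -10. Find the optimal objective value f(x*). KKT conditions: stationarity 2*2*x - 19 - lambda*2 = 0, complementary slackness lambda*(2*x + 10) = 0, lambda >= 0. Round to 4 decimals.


Step 1: Try lambda = 0 (constraint inactive).
Stationarity: 2*2*x - 19 = 0
x* = 19/(2*2) = 4.75
Check constraint: 2*4.75 = 9.5 >= -10 -- satisfied.
Step 2: Compute optimal value.
f(x*) = 2*4.75^2 - 19*4.75 = -45.125


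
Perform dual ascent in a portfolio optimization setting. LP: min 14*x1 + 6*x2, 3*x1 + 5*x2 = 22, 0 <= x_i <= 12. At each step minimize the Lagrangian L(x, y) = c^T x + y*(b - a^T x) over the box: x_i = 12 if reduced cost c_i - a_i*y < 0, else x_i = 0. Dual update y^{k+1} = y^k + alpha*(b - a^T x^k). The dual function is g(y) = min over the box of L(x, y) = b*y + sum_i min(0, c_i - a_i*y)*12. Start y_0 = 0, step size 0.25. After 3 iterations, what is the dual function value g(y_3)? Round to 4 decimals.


Dual ascent for LP: min 14*x1 + 6*x2, 3*x1 + 5*x2 = 22, 0 <= x_i <= 12
Step 1: y^k = 0.0, reduced costs: (14.0, 6.0)
  x^k = (0.0, 0.0), subgradient = b - a^T x = 22.0
  y^{k+1} = 0.0 + 0.25*22.0 = 5.5
Step 2: y^k = 5.5, reduced costs: (-2.5, -21.5)
  x^k = (12.0, 12.0), subgradient = b - a^T x = -74.0
  y^{k+1} = 5.5 + 0.25*-74.0 = -13.0
Step 3: y^k = -13.0, reduced costs: (53.0, 71.0)
  x^k = (0.0, 0.0), subgradient = b - a^T x = 22.0
  y^{k+1} = -13.0 + 0.25*22.0 = -7.5
Dual objective at y_3 = -7.5: reduced costs (36.5, 43.5), box minimizer x = (0.0, 0.0)
g(y_3) = b*y + (c1 - a1*y)*x1 + (c2 - a2*y)*x2 = 22*(-7.5) + 36.5*0.0 + 43.5*0.0 = -165.0 + 0.0 + 0.0 = -165.0


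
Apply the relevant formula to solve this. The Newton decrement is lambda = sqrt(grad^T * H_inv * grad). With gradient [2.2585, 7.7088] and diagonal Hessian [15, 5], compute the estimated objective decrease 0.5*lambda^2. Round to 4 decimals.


Step 1: H is diagonal, so H^(-1) * g = [0.1506, 1.5418].
Step 2: g^T H^(-1) g = sum_i g_i^2 / H_ii
  = (2.2585)^2/15 + (7.7088)^2/5
  = 0.3401 + 11.8851 = 12.2252
Step 3: Objective decrease = 0.5 * g^T H^(-1) g = 6.1126


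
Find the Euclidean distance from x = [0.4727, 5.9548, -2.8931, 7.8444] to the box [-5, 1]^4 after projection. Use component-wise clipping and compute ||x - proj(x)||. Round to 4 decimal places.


Project each component onto [-5, 1].
clip(0.4727) = 0.4727, clip(5.9548) = 1.0, clip(-2.8931) = -2.8931, clip(7.8444) = 1.0
Projection = [0.4727, 1.0, -2.8931, 1.0]
Squared diffs: [0.0, 24.55, 0.0, 46.8458]
Distance = sqrt(71.3958) = 8.4496


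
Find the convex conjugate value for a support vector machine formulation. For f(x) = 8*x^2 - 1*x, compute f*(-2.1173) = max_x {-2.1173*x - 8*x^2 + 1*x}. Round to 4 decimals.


f*(y) = sup_x {y*x - a*x^2 - b*x} = sup_x {(y-b)*x - a*x^2}
FOC: (y - b) - 2a*x = 0 => x* = (y - b)/(2a)
x* = (-2.1173 + 1)/(2*8) = -0.0698
f*(-2.1173) = (y-b)^2/(4a) = (-2.1173 + 1)^2/(4*8)
= 1.2484/32 = 0.039


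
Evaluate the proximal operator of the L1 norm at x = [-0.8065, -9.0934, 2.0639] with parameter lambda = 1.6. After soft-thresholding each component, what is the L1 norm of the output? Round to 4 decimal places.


Soft-thresholding with lambda = 1.6:
prox(-0.8065) = sign(-0.8065)*max(|-0.8065| - 1.6, 0) = 0.0
prox(-9.0934) = sign(-9.0934)*max(|-9.0934| - 1.6, 0) = -7.4934
prox(2.0639) = sign(2.0639)*max(|2.0639| - 1.6, 0) = 0.4639
prox(x) = [0.0, -7.4934, 0.4639]
||prox(x)||_1 = 0.0 + 7.4934 + 0.4639 = 7.9573


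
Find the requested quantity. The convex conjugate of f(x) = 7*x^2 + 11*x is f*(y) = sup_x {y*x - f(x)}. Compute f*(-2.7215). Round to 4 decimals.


f*(y) = sup_x {y*x - a*x^2 - b*x} = sup_x {(y-b)*x - a*x^2}
FOC: (y - b) - 2a*x = 0 => x* = (y - b)/(2a)
x* = (-2.7215 - 11)/(2*7) = -0.9801
f*(-2.7215) = (y-b)^2/(4a) = (-2.7215 - 11)^2/(4*7)
= 188.2796/28 = 6.7243


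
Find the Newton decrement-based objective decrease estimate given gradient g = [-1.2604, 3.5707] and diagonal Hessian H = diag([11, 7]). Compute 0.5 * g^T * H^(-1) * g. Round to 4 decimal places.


Step 1: H is diagonal, so H^(-1) * g = [-0.1146, 0.5101].
Step 2: g^T H^(-1) g = sum_i g_i^2 / H_ii
  = (-1.2604)^2/11 + (3.5707)^2/7
  = 0.1444 + 1.8214 = 1.9658
Step 3: Objective decrease = 0.5 * g^T H^(-1) g = 0.9829


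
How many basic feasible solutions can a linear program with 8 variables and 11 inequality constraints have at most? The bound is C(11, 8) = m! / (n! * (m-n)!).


Each vertex corresponds to some choice of n active constraints out of m, so the number of vertices is at most C(m, n) = m! / (n!(m-n)!).
m = 11, n = 8
Numerator: 11 * 10 * 9 * 8 * 7 * 6 * 5 * 4
Denominator: 8! = 40320
C(11, 8) = 165


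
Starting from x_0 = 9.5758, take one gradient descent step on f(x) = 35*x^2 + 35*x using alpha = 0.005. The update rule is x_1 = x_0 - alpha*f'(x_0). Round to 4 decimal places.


We compute the gradient at x_0 and apply the update.
f'(x) = 70*x + 35
f'(9.5758) = 70*9.5758 + 35 = 705.306
x_1 = 9.5758 - 0.005*705.306 = 6.0493


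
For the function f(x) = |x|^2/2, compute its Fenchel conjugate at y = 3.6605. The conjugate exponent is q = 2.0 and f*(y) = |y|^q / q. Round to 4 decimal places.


The conjugate exponent q satisfies 1/p + 1/q = 1.
p = 2, so q = 2/(2 - 1) = 2.0
|y|^q = 3.6605^2.0 = 13.3993
f*(3.6605) = 13.3993 / 2.0 = 6.6996


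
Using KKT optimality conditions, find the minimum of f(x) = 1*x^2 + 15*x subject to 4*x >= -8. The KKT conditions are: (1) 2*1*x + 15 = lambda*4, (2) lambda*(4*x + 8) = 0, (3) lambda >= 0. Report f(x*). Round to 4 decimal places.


Step 1: Try lambda = 0 (constraint inactive).
x_unc = -15/(2*1) = -7.5
Check: 4*-7.5 = -30.0 < -8 -- violated!
Step 2: Constraint must be active: 4*x = -8
x* = -8/4 = -2.0
lambda = (2*1*(-2.0) + 15)/4 = 2.75
Step 3: Compute optimal value.
f(x*) = 1*(-2.0)^2 + 15*(-2.0) = -26.0


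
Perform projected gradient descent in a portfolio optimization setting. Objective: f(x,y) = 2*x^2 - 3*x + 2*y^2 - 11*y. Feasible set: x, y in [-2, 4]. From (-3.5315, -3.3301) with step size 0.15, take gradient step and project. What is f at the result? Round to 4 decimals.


Step 1: Compute gradient at (-3.5315, -3.3301).
grad_x = 2*2*-3.5315 - 3 = -17.126
grad_y = 2*2*-3.3301 - 11 = -24.3204
Step 2: Gradient step.
x_raw = -3.5315 - 0.15*-17.126 = -0.9626
y_raw = -3.3301 - 0.15*-24.3204 = 0.318
Step 3: Project onto [-2, 4].
x_proj = clip(-0.9626) = -0.9626
y_proj = clip(0.318) = 0.318
Step 4: Evaluate f.
f(-0.9626, 0.318) = 1.4456


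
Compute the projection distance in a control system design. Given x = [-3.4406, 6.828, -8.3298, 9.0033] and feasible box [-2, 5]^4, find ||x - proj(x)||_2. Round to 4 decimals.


Project each component onto [-2, 5].
clip(-3.4406) = -2.0, clip(6.828) = 5.0, clip(-8.3298) = -2.0, clip(9.0033) = 5.0
Projection = [-2.0, 5.0, -2.0, 5.0]
Squared diffs: [2.0753, 3.3416, 40.0664, 16.0264]
Distance = sqrt(61.5097) = 7.8428


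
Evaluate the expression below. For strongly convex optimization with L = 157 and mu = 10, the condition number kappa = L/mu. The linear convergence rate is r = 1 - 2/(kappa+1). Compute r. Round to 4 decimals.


Step 1: Compute the condition number.
kappa = L/mu = 157/10 = 15.7
Step 2: Compute the convergence rate.
r = 1 - 2/(kappa + 1) = 1 - 2*mu/(L + mu) = (L - mu)/(L + mu) = 147/167 = 0.8802


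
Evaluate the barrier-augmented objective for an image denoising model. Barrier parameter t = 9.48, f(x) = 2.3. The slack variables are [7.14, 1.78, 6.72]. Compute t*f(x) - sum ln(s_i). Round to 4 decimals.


Step 1: Compute log-barrier.
ln values: [1.9657, 0.5766, 1.9051]
phi = -(1.9657 + 0.5766 + 1.9051) = -4.4474
Step 2: Compute augmented objective.
t*f(x) = 9.48*2.3 = 21.804
Total = 21.804 - 4.4474 = 17.3566


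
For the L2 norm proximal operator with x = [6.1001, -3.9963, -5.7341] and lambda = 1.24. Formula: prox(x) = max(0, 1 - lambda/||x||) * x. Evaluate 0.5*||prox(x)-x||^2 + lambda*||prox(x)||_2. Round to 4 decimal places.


Step 1: Compute ||x||.
||x|| = 9.2769
Step 2: Compute scaling factor.
scale = max(0, 1 - 1.24/9.2769) = 0.8663
Step 3: prox(x) = [5.2847, -3.4621, -4.9677]
||prox(x)|| = 8.0369
Step 4: Proximal objective.
0.5*||prox-x||^2 = 0.7688
lambda*||prox|| = 9.9658
Total = 10.7346


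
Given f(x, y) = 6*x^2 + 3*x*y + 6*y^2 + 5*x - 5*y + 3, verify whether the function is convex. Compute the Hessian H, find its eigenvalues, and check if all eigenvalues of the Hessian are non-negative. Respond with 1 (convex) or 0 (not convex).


The Hessian of f(x,y) = 6*x^2 + 3*x*y + 6*y^2 + 5*x - 5*y + 3 is:
H = [[12, 3], [3, 12]]
Trace = 12 + 12 = 24
Determinant = 12*12 - (3)^2 = 135
Discriminant = (24)^2 - 4*135 = 36.0
Eigenvalues: lambda_1 = 9.0, lambda_2 = 15.0
The function is convex.

1


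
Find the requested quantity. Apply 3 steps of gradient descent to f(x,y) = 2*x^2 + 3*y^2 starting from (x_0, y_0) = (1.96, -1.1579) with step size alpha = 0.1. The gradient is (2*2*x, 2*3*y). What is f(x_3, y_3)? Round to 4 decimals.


Gradient descent on f(x,y) = 2*x^2 + 3*y^2.
Starting point: (1.96, -1.1579), alpha = 0.1
Step 1: grad_x = 2*2*1.96 = 7.84, grad_y = 2*3*-1.1579 = -6.9474
  x_1 = 1.96 - 0.1*7.84 = 1.176
  y_1 = -1.1579 - 0.1*-6.9474 = -0.4632
Step 2: grad_x = 2*2*1.176 = 4.704, grad_y = 2*3*-0.4632 = -2.779
  x_2 = 1.176 - 0.1*4.704 = 0.7056
  y_2 = -0.4632 - 0.1*-2.779 = -0.1853
Step 3: grad_x = 2*2*0.7056 = 2.8224, grad_y = 2*3*-0.1853 = -1.1116
  x_3 = 0.7056 - 0.1*2.8224 = 0.4234
  y_3 = -0.1853 - 0.1*-1.1116 = -0.0741
f(0.4234, -0.0741) = 2*0.4234^2 + 3*(-0.0741)^2 = 0.3749


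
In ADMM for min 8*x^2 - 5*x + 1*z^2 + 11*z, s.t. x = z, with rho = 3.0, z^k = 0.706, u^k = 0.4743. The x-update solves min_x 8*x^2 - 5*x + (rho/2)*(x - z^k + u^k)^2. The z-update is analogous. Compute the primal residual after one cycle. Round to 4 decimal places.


ADMM iteration with rho = 3.0, z^k = 0.706, u^k = 0.4743
Step 1: x-update.
Minimize 8*x^2 - 5*x + (3.0/2)*(x - 0.706 + 0.4743)^2
FOC: (2*8 + 3.0)*x = 5 + 3.0*(0.706 - 0.4743)
x^{k+1} = 0.2997
Step 2: z-update.
Minimize 1*z^2 + 11*z + (3.0/2)*(0.2997 - z + 0.4743)^2
FOC: (2*1 + 3.0)*z = -11 + 3.0*(0.2997 + 0.4743)
z^{k+1} = -1.7356
Step 3: u-update.
u^{k+1} = 0.4743 + 0.2997 + 1.7356 = 2.5096
Step 4: Primal residual = |0.2997 + 1.7356| = 2.0353


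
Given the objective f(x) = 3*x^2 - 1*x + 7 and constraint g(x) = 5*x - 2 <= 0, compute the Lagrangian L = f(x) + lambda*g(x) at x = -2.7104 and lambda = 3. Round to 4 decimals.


Step 1: Evaluate f(x).
f(-2.7104) = 3*(-2.7104)^2 - 1*(-2.7104) + 7 = 31.7492
Step 2: Evaluate g(x).
g(-2.7104) = 5*-2.7104 - 2 = -15.552
Step 3: Compute Lagrangian.
L = 31.7492 + 3*-15.552 = -14.9068


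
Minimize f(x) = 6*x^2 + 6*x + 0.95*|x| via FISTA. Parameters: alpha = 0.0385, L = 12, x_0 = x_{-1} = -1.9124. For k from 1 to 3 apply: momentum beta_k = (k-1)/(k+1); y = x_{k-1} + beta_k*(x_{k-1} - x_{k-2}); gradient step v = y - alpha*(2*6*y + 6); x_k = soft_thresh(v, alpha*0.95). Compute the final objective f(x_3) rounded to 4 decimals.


FISTA on f(x) = 6*x^2 + 6*x + 0.95*|x|
L = 12, alpha = 0.0385
Iteration 1: beta = 0.0, y = -1.9124 + 0.0*(-1.9124 + 1.9124) = -1.9124
  grad(y) = -16.9488, v = y - alpha*grad = -1.2599
  prox(v) = soft_thresh(-1.2599, 0.0366) = -1.2233
Iteration 2: beta = 0.3333, y = -1.2233 + 0.3333*(-1.2233 + 1.9124) = -0.9936
  grad(y) = -5.9231, v = y - alpha*grad = -0.7656
  prox(v) = soft_thresh(-0.7656, 0.0366) = -0.729
Iteration 3: beta = 0.5, y = -0.729 + 0.5*(-0.729 + 1.2233) = -0.4818
  grad(y) = 0.2182, v = y - alpha*grad = -0.4902
  prox(v) = soft_thresh(-0.4902, 0.0366) = -0.4536
f(x_3) = 6*(-0.4536)^2 + 6*(-0.4536) + 0.95*|-0.4536| = -1.0561


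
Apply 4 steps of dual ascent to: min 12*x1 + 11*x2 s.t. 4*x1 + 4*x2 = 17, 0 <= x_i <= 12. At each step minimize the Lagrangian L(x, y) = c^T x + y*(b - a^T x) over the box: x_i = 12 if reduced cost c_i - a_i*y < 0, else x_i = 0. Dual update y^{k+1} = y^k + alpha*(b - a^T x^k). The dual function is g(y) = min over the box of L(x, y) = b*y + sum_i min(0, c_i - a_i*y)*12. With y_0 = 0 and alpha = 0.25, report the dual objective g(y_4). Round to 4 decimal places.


Dual ascent for LP: min 12*x1 + 11*x2, 4*x1 + 4*x2 = 17, 0 <= x_i <= 12
Step 1: y^k = 0.0, reduced costs: (12.0, 11.0)
  x^k = (0.0, 0.0), subgradient = b - a^T x = 17.0
  y^{k+1} = 0.0 + 0.25*17.0 = 4.25
Step 2: y^k = 4.25, reduced costs: (-5.0, -6.0)
  x^k = (12.0, 12.0), subgradient = b - a^T x = -79.0
  y^{k+1} = 4.25 + 0.25*-79.0 = -15.5
Step 3: y^k = -15.5, reduced costs: (74.0, 73.0)
  x^k = (0.0, 0.0), subgradient = b - a^T x = 17.0
  y^{k+1} = -15.5 + 0.25*17.0 = -11.25
Step 4: y^k = -11.25, reduced costs: (57.0, 56.0)
  x^k = (0.0, 0.0), subgradient = b - a^T x = 17.0
  y^{k+1} = -11.25 + 0.25*17.0 = -7.0
Dual objective at y_4 = -7.0: reduced costs (40.0, 39.0), box minimizer x = (0.0, 0.0)
g(y_4) = b*y + (c1 - a1*y)*x1 + (c2 - a2*y)*x2 = 17*(-7.0) + 40.0*0.0 + 39.0*0.0 = -119.0 + 0.0 + 0.0 = -119.0


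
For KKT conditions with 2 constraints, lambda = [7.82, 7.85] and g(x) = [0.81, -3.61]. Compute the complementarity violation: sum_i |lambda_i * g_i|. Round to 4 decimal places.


KKT complementary slackness check:
lambda_1 * g_1 = 7.82 * 0.81 = 6.3342
lambda_2 * g_2 = 7.85 * -3.61 = -28.3385
Total violation = 6.3342 + 28.3385 = 34.6727


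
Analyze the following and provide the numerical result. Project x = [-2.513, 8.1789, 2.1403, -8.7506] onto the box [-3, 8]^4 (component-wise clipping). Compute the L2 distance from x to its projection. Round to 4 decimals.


Project each component onto [-3, 8].
clip(-2.513) = -2.513, clip(8.1789) = 8.0, clip(2.1403) = 2.1403, clip(-8.7506) = -3.0
Projection = [-2.513, 8.0, 2.1403, -3.0]
Squared diffs: [0.0, 0.032, 0.0, 33.0694]
Distance = sqrt(33.1014) = 5.7534


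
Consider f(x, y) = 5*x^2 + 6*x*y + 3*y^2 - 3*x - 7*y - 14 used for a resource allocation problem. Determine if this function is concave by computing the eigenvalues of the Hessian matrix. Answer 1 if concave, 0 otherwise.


The Hessian of f(x,y) = 5*x^2 + 6*x*y + 3*y^2 - 3*x - 7*y - 14 is:
H = [[10, 6], [6, 6]]
Trace = 10 + 6 = 16
Determinant = 10*6 - (6)^2 = 24
Discriminant = (16)^2 - 4*24 = 160.0
Eigenvalues: lambda_1 = 1.6754, lambda_2 = 14.3246
The function is not concave.

0


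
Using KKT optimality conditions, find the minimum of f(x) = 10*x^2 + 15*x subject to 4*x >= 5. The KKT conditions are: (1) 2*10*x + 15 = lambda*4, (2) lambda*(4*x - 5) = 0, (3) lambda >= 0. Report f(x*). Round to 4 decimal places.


Step 1: Try lambda = 0 (constraint inactive).
x_unc = -15/(2*10) = -0.75
Check: 4*-0.75 = -3.0 < 5 -- violated!
Step 2: Constraint must be active: 4*x = 5
x* = 5/4 = 1.25
lambda = (2*10*1.25 + 15)/4 = 10.0
Step 3: Compute optimal value.
f(x*) = 10*1.25^2 + 15*1.25 = 34.375


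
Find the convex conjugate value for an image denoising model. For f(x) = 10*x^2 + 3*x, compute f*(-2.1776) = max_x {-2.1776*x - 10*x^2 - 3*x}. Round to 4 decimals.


f*(y) = sup_x {y*x - a*x^2 - b*x} = sup_x {(y-b)*x - a*x^2}
FOC: (y - b) - 2a*x = 0 => x* = (y - b)/(2a)
x* = (-2.1776 - 3)/(2*10) = -0.2589
f*(-2.1776) = (y-b)^2/(4a) = (-2.1776 - 3)^2/(4*10)
= 26.8075/40 = 0.6702


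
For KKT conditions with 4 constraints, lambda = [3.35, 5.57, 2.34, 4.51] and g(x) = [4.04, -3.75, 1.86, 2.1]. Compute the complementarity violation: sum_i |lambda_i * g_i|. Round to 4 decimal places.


KKT complementary slackness check:
lambda_1 * g_1 = 3.35 * 4.04 = 13.534
lambda_2 * g_2 = 5.57 * -3.75 = -20.8875
lambda_3 * g_3 = 2.34 * 1.86 = 4.3524
lambda_4 * g_4 = 4.51 * 2.1 = 9.471
Total violation = 13.534 + 20.8875 + 4.3524 + 9.471 = 48.2449


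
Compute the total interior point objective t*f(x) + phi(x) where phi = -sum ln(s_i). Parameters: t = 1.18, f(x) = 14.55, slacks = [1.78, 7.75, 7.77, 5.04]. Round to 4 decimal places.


Step 1: Compute log-barrier.
ln values: [0.5766, 2.0477, 2.0503, 1.6174]
phi = -(0.5766 + 2.0477 + 2.0503 + 1.6174) = -6.292
Step 2: Compute augmented objective.
t*f(x) = 1.18*14.55 = 17.169
Total = 17.169 - 6.292 = 10.877


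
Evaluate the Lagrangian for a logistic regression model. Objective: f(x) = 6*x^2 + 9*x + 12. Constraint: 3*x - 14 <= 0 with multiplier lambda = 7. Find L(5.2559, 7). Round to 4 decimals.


Step 1: Evaluate f(x).
f(5.2559) = 6*5.2559^2 + 9*5.2559 + 12 = 225.05
Step 2: Evaluate g(x).
g(5.2559) = 3*5.2559 - 14 = 1.7677
Step 3: Compute Lagrangian.
L = 225.05 + 7*1.7677 = 237.4239


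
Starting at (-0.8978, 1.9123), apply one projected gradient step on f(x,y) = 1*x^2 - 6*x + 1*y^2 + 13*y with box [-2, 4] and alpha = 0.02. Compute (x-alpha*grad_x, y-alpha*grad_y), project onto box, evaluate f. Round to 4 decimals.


Step 1: Compute gradient at (-0.8978, 1.9123).
grad_x = 2*1*-0.8978 - 6 = -7.7956
grad_y = 2*1*1.9123 + 13 = 16.8246
Step 2: Gradient step.
x_raw = -0.8978 - 0.02*-7.7956 = -0.7419
y_raw = 1.9123 - 0.02*16.8246 = 1.5758
Step 3: Project onto [-2, 4].
x_proj = clip(-0.7419) = -0.7419
y_proj = clip(1.5758) = 1.5758
Step 4: Evaluate f.
f(-0.7419, 1.5758) = 27.9704


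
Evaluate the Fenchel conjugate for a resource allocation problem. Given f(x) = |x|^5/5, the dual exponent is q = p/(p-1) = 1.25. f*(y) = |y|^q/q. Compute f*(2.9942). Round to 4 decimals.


The conjugate exponent q satisfies 1/p + 1/q = 1.
p = 5, so q = 5/(5 - 1) = 1.25
|y|^q = 2.9942^1.25 = 3.9387
f*(2.9942) = 3.9387 / 1.25 = 3.1509


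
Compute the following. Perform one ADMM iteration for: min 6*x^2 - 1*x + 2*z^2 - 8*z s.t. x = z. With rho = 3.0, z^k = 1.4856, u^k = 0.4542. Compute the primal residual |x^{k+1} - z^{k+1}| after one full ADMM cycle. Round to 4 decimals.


ADMM iteration with rho = 3.0, z^k = 1.4856, u^k = 0.4542
Step 1: x-update.
Minimize 6*x^2 - 1*x + (3.0/2)*(x - 1.4856 + 0.4542)^2
FOC: (2*6 + 3.0)*x = 1 + 3.0*(1.4856 - 0.4542)
x^{k+1} = 0.2729
Step 2: z-update.
Minimize 2*z^2 - 8*z + (3.0/2)*(0.2729 - z + 0.4542)^2
FOC: (2*2 + 3.0)*z = 8 + 3.0*(0.2729 + 0.4542)
z^{k+1} = 1.4545
Step 3: u-update.
u^{k+1} = 0.4542 + 0.2729 - 1.4545 = -0.7273
Step 4: Primal residual = |0.2729 - 1.4545| = 1.1815


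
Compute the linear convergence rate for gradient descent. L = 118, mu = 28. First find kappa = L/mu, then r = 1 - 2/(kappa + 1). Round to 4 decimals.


Step 1: Compute the condition number.
kappa = L/mu = 118/28 = 4.2143
Step 2: Compute the convergence rate.
r = 1 - 2/(kappa + 1) = 1 - 2*mu/(L + mu) = (L - mu)/(L + mu) = 90/146 = 0.6164


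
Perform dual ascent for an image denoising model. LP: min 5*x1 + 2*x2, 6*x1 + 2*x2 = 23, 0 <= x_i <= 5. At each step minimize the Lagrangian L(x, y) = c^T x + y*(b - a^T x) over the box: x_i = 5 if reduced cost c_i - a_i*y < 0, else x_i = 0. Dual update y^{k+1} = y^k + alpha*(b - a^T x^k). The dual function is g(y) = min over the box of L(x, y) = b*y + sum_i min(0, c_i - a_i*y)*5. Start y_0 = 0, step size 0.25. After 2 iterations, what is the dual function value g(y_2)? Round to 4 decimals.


Dual ascent for LP: min 5*x1 + 2*x2, 6*x1 + 2*x2 = 23, 0 <= x_i <= 5
Step 1: y^k = 0.0, reduced costs: (5.0, 2.0)
  x^k = (0.0, 0.0), subgradient = b - a^T x = 23.0
  y^{k+1} = 0.0 + 0.25*23.0 = 5.75
Step 2: y^k = 5.75, reduced costs: (-29.5, -9.5)
  x^k = (5.0, 5.0), subgradient = b - a^T x = -17.0
  y^{k+1} = 5.75 + 0.25*-17.0 = 1.5
Dual objective at y_2 = 1.5: reduced costs (-4.0, -1.0), box minimizer x = (5.0, 5.0)
g(y_2) = b*y + (c1 - a1*y)*x1 + (c2 - a2*y)*x2 = 23*1.5 + (-4.0)*5.0 + (-1.0)*5.0 = 34.5 - 20.0 - 5.0 = 9.5


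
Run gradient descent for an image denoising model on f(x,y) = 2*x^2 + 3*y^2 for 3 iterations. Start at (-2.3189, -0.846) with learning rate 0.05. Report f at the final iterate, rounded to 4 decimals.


Gradient descent on f(x,y) = 2*x^2 + 3*y^2.
Starting point: (-2.3189, -0.846), alpha = 0.05
Step 1: grad_x = 2*2*-2.3189 = -9.2756, grad_y = 2*3*-0.846 = -5.076
  x_1 = -2.3189 - 0.05*-9.2756 = -1.8551
  y_1 = -0.846 - 0.05*-5.076 = -0.5922
Step 2: grad_x = 2*2*-1.8551 = -7.4205, grad_y = 2*3*-0.5922 = -3.5532
  x_2 = -1.8551 - 0.05*-7.4205 = -1.4841
  y_2 = -0.5922 - 0.05*-3.5532 = -0.4145
Step 3: grad_x = 2*2*-1.4841 = -5.9364, grad_y = 2*3*-0.4145 = -2.4872
  x_3 = -1.4841 - 0.05*-5.9364 = -1.1873
  y_3 = -0.4145 - 0.05*-2.4872 = -0.2902
f(-1.1873, -0.2902) = 2*(-1.1873)^2 + 3*(-0.2902)^2 = 3.0719


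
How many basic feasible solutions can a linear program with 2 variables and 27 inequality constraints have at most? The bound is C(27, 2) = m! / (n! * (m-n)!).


Each vertex corresponds to some choice of n active constraints out of m, so the number of vertices is at most C(m, n) = m! / (n!(m-n)!).
m = 27, n = 2
Numerator: 27 * 26
Denominator: 2! = 2
C(27, 2) = 351


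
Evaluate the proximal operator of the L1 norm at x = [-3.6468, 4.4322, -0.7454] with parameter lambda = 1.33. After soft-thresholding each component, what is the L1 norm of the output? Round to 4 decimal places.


Soft-thresholding with lambda = 1.33:
prox(-3.6468) = sign(-3.6468)*max(|-3.6468| - 1.33, 0) = -2.3168
prox(4.4322) = sign(4.4322)*max(|4.4322| - 1.33, 0) = 3.1022
prox(-0.7454) = sign(-0.7454)*max(|-0.7454| - 1.33, 0) = 0.0
prox(x) = [-2.3168, 3.1022, 0.0]
||prox(x)||_1 = 2.3168 + 3.1022 + 0.0 = 5.419


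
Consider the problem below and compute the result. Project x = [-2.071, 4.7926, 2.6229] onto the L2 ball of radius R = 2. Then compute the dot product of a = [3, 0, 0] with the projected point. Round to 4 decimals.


Step 1: Compute ||x|| (intermediates to 6 decimals).
||x|| = sqrt((-2.071)^2 + 4.7926^2 + 2.6229^2) = 5.842744
Step 2: Project.
Since ||x|| > R, scale = R/||x|| = 2/5.842744 = 0.342305, proj(x) = scale * x
proj(x) = [-0.708914, 1.640531, 0.897832]
Step 3: Dot product.
a^T * proj(x) = 3*(-0.708914) + 0*1.640531 + 0*0.897832 = -2.1267


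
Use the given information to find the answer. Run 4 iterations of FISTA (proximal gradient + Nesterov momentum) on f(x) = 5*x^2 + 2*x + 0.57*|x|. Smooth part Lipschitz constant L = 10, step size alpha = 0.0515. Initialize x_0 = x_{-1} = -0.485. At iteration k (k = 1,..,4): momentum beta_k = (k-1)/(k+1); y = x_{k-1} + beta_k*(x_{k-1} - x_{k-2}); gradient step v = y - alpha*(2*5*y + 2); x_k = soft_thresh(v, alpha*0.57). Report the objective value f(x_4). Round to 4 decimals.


FISTA on f(x) = 5*x^2 + 2*x + 0.57*|x|
L = 10, alpha = 0.0515
Iteration 1: beta = 0.0, y = -0.485 + 0.0*(-0.485 + 0.485) = -0.485
  grad(y) = -2.85, v = y - alpha*grad = -0.3382
  prox(v) = soft_thresh(-0.3382, 0.0294) = -0.3089
Iteration 2: beta = 0.3333, y = -0.3089 + 0.3333*(-0.3089 + 0.485) = -0.2502
  grad(y) = -0.5016, v = y - alpha*grad = -0.2243
  prox(v) = soft_thresh(-0.2243, 0.0294) = -0.195
Iteration 3: beta = 0.5, y = -0.195 + 0.5*(-0.195 + 0.3089) = -0.138
  grad(y) = 0.6198, v = y - alpha*grad = -0.1699
  prox(v) = soft_thresh(-0.1699, 0.0294) = -0.1406
Iteration 4: beta = 0.6, y = -0.1406 + 0.6*(-0.1406 + 0.195) = -0.108
  grad(y) = 0.9205, v = y - alpha*grad = -0.1554
  prox(v) = soft_thresh(-0.1554, 0.0294) = -0.126
f(x_4) = 5*(-0.126)^2 + 2*(-0.126) + 0.57*|-0.126| = -0.1008


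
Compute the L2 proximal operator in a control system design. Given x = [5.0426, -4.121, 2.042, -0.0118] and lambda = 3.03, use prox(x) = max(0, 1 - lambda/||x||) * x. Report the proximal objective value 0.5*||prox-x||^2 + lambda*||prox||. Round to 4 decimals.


Step 1: Compute ||x||.
||x|| = 6.825
Step 2: Compute scaling factor.
scale = max(0, 1 - 3.03/6.825) = 0.556
Step 3: prox(x) = [2.8039, -2.2915, 1.1354, -0.0066]
||prox(x)|| = 3.795
Step 4: Proximal objective.
0.5*||prox-x||^2 = 4.5905
lambda*||prox|| = 11.4989
Total = 16.0892


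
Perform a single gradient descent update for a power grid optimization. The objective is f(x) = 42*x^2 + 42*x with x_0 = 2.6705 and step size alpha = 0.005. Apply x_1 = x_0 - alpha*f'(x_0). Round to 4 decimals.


We compute the gradient at x_0 and apply the update.
f'(x) = 84*x + 42
f'(2.6705) = 84*2.6705 + 42 = 266.322
x_1 = 2.6705 - 0.005*266.322 = 1.3389


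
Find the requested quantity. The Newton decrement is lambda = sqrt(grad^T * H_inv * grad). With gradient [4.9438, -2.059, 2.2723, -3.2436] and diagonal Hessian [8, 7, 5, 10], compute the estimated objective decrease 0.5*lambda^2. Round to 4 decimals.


Step 1: H is diagonal, so H^(-1) * g = [0.618, -0.2941, 0.4545, -0.3244].
Step 2: g^T H^(-1) g = sum_i g_i^2 / H_ii
  = (4.9438)^2/8 + (-2.059)^2/7 + (2.2723)^2/5 + (-3.2436)^2/10
  = 3.0551 + 0.6056 + 1.0327 + 1.0521 = 5.7455
Step 3: Objective decrease = 0.5 * g^T H^(-1) g = 2.8728


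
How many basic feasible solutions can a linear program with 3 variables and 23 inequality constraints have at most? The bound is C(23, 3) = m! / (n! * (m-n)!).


Each vertex corresponds to some choice of n active constraints out of m, so the number of vertices is at most C(m, n) = m! / (n!(m-n)!).
m = 23, n = 3
Numerator: 23 * 22 * 21
Denominator: 3! = 6
C(23, 3) = 1771


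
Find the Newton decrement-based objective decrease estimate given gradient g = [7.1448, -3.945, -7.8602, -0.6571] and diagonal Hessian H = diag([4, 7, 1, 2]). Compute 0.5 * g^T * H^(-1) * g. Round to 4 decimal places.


Step 1: H is diagonal, so H^(-1) * g = [1.7862, -0.5636, -7.8602, -0.3286].
Step 2: g^T H^(-1) g = sum_i g_i^2 / H_ii
  = (7.1448)^2/4 + (-3.945)^2/7 + (-7.8602)^2/1 + (-0.6571)^2/2
  = 12.762 + 2.2233 + 61.7827 + 0.2159 = 76.984
Step 3: Objective decrease = 0.5 * g^T H^(-1) g = 38.492


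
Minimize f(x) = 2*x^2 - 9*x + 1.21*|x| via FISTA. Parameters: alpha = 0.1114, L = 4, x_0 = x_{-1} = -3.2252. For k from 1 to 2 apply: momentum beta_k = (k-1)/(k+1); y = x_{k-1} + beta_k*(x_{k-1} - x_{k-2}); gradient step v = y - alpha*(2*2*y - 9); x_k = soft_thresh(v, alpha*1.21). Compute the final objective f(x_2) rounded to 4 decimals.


FISTA on f(x) = 2*x^2 - 9*x + 1.21*|x|
L = 4, alpha = 0.1114
Iteration 1: beta = 0.0, y = -3.2252 + 0.0*(-3.2252 + 3.2252) = -3.2252
  grad(y) = -21.9008, v = y - alpha*grad = -0.7855
  prox(v) = soft_thresh(-0.7855, 0.1348) = -0.6507
Iteration 2: beta = 0.3333, y = -0.6507 + 0.3333*(-0.6507 + 3.2252) = 0.2075
  grad(y) = -8.1699, v = y - alpha*grad = 1.1177
  prox(v) = soft_thresh(1.1177, 0.1348) = 0.9829
f(x_2) = 2*0.9829^2 - 9*0.9829 + 1.21*|0.9829| = -5.7244


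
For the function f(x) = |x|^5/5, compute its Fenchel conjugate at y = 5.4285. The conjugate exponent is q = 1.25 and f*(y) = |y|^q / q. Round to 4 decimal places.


The conjugate exponent q satisfies 1/p + 1/q = 1.
p = 5, so q = 5/(5 - 1) = 1.25
|y|^q = 5.4285^1.25 = 8.2861
f*(5.4285) = 8.2861 / 1.25 = 6.6289


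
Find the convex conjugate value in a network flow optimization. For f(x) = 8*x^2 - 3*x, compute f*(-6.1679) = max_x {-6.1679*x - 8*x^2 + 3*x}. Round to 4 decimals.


f*(y) = sup_x {y*x - a*x^2 - b*x} = sup_x {(y-b)*x - a*x^2}
FOC: (y - b) - 2a*x = 0 => x* = (y - b)/(2a)
x* = (-6.1679 + 3)/(2*8) = -0.198
f*(-6.1679) = (y-b)^2/(4a) = (-6.1679 + 3)^2/(4*8)
= 10.0356/32 = 0.3136


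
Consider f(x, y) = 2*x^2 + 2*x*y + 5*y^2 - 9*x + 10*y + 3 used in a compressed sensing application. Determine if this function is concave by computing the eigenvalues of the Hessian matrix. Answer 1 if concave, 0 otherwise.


The Hessian of f(x,y) = 2*x^2 + 2*x*y + 5*y^2 - 9*x + 10*y + 3 is:
H = [[4, 2], [2, 10]]
Trace = 4 + 10 = 14
Determinant = 4*10 - (2)^2 = 36
Discriminant = (14)^2 - 4*36 = 52.0
Eigenvalues: lambda_1 = 3.3944, lambda_2 = 10.6056
The function is not concave.

0


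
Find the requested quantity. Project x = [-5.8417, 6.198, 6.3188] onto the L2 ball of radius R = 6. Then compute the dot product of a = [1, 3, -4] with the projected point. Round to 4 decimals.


Step 1: Compute ||x|| (intermediates to 6 decimals).
||x|| = sqrt((-5.8417)^2 + 6.198^2 + 6.3188^2) = 10.605088
Step 2: Project.
Since ||x|| > R, scale = R/||x|| = 6/10.605088 = 0.565766, proj(x) = scale * x
proj(x) = [-3.305035, 3.506618, 3.574962]
Step 3: Dot product.
a^T * proj(x) = 1*(-3.305035) + 3*3.506618 - 4*3.574962 = -7.085


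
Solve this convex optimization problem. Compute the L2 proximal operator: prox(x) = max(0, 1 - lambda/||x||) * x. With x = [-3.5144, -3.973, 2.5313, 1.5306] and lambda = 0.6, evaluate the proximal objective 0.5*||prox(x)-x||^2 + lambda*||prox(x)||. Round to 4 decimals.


Step 1: Compute ||x||.
||x|| = 6.0734
Step 2: Compute scaling factor.
scale = max(0, 1 - 0.6/6.0734) = 0.9012
Step 3: prox(x) = [-3.1672, -3.5805, 2.2812, 1.3794]
||prox(x)|| = 5.4734
Step 4: Proximal objective.
0.5*||prox-x||^2 = 0.18
lambda*||prox|| = 3.284
Total = 3.464


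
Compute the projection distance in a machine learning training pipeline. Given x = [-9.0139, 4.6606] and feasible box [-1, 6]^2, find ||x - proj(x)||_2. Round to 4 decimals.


Project each component onto [-1, 6].
clip(-9.0139) = -1.0, clip(4.6606) = 4.6606
Projection = [-1.0, 4.6606]
Squared diffs: [64.2226, 0.0]
Distance = sqrt(64.2226) = 8.0139


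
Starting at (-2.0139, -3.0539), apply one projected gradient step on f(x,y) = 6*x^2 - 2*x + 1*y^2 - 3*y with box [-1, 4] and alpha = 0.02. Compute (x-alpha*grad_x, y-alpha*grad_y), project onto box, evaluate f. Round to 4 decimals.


Step 1: Compute gradient at (-2.0139, -3.0539).
grad_x = 2*6*-2.0139 - 2 = -26.1668
grad_y = 2*1*-3.0539 - 3 = -9.1078
Step 2: Gradient step.
x_raw = -2.0139 - 0.02*-26.1668 = -1.4906
y_raw = -3.0539 - 0.02*-9.1078 = -2.8717
Step 3: Project onto [-1, 4].
x_proj = clip(-1.4906) = -1.0
y_proj = clip(-2.8717) = -1.0
Step 4: Evaluate f.
f(-1.0, -1.0) = 12.0


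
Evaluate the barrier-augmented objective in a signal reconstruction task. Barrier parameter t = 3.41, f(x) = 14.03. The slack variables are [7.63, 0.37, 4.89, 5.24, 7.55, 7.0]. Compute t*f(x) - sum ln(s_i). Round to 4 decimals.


Step 1: Compute log-barrier.
ln values: [2.0321, -0.9943, 1.5872, 1.6563, 2.0215, 1.9459]
phi = -(2.0321 - 0.9943 + 1.5872 + 1.6563 + 2.0215 + 1.9459) = -8.2488
Step 2: Compute augmented objective.
t*f(x) = 3.41*14.03 = 47.8423
Total = 47.8423 - 8.2488 = 39.5935


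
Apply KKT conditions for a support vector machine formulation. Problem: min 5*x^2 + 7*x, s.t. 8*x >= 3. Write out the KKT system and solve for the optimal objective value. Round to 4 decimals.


Step 1: Try lambda = 0 (constraint inactive).
x_unc = -7/(2*5) = -0.7
Check: 8*-0.7 = -5.6 < 3 -- violated!
Step 2: Constraint must be active: 8*x = 3
x* = 3/8 = 0.375
lambda = (2*5*0.375 + 7)/8 = 1.3438
Step 3: Compute optimal value.
f(x*) = 5*0.375^2 + 7*0.375 = 3.3281


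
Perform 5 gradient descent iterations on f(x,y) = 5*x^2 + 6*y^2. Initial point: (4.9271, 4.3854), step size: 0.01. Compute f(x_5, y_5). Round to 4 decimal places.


Gradient descent on f(x,y) = 5*x^2 + 6*y^2.
Starting point: (4.9271, 4.3854), alpha = 0.01
Step 1: grad_x = 2*5*4.9271 = 49.271, grad_y = 2*6*4.3854 = 52.6248
  x_1 = 4.9271 - 0.01*49.271 = 4.4344
  y_1 = 4.3854 - 0.01*52.6248 = 3.8592
Step 2: grad_x = 2*5*4.4344 = 44.3439, grad_y = 2*6*3.8592 = 46.3098
  x_2 = 4.4344 - 0.01*44.3439 = 3.991
  y_2 = 3.8592 - 0.01*46.3098 = 3.3961
Step 3: grad_x = 2*5*3.991 = 39.9095, grad_y = 2*6*3.3961 = 40.7526
  x_3 = 3.991 - 0.01*39.9095 = 3.5919
  y_3 = 3.3961 - 0.01*40.7526 = 2.9885
Step 4: grad_x = 2*5*3.5919 = 35.9186, grad_y = 2*6*2.9885 = 35.8623
  x_4 = 3.5919 - 0.01*35.9186 = 3.2327
  y_4 = 2.9885 - 0.01*35.8623 = 2.6299
Step 5: grad_x = 2*5*3.2327 = 32.3267, grad_y = 2*6*2.6299 = 31.5588
  x_5 = 3.2327 - 0.01*32.3267 = 2.9094
  y_5 = 2.6299 - 0.01*31.5588 = 2.3143
f(2.9094, 2.3143) = 5*2.9094^2 + 6*2.3143^2 = 74.4595


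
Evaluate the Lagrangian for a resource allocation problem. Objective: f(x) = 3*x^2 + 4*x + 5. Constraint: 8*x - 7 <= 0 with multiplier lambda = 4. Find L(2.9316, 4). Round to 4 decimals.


Step 1: Evaluate f(x).
f(2.9316) = 3*2.9316^2 + 4*2.9316 + 5 = 42.5092
Step 2: Evaluate g(x).
g(2.9316) = 8*2.9316 - 7 = 16.4528
Step 3: Compute Lagrangian.
L = 42.5092 + 4*16.4528 = 108.3204


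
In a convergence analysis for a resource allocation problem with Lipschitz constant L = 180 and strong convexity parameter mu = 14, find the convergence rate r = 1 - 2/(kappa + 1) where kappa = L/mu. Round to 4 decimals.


Step 1: Compute the condition number.
kappa = L/mu = 180/14 = 12.8571
Step 2: Compute the convergence rate.
r = 1 - 2/(kappa + 1) = 1 - 2*mu/(L + mu) = (L - mu)/(L + mu) = 166/194 = 0.8557


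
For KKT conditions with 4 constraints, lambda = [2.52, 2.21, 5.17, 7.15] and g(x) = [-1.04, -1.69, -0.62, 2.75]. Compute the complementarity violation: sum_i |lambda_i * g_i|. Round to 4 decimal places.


KKT complementary slackness check:
lambda_1 * g_1 = 2.52 * -1.04 = -2.6208
lambda_2 * g_2 = 2.21 * -1.69 = -3.7349
lambda_3 * g_3 = 5.17 * -0.62 = -3.2054
lambda_4 * g_4 = 7.15 * 2.75 = 19.6625
Total violation = 2.6208 + 3.7349 + 3.2054 + 19.6625 = 29.2236
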